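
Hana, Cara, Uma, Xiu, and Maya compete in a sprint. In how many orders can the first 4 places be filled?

120

There are 5 choices for 1st place, 4 for 2nd, and so on down to 2 for position 4.
That gives 5 × 4 × 3 × 2 = 120.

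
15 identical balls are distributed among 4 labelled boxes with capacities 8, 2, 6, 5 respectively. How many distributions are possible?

Ignoring the caps, the number of non-negative solutions to x_1+…+x_4 = 15 is C(18,3) = 816.
Subtract solutions that violate a single cap (substitute x_i' = x_i − (cap_i+1)): x_1 ≥ 9 gives C(9,3) = 84; x_2 ≥ 3 gives C(15,3) = 455; x_3 ≥ 7 gives C(11,3) = 165; x_4 ≥ 6 gives C(12,3) = 220. Together 924.
Add back pairs where two caps are both exceeded: 20 + 0 + 1 + 56 + 84 + 10 = 171.
By inclusion–exclusion the count is 816 − 924 + 171 = 63.

63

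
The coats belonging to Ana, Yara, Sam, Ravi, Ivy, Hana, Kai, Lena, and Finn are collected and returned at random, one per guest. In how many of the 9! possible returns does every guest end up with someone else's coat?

133496

Let Aᵢ be the assignments in which guest i gets their own coat. We want the size of the complement of A₁∪…∪A_9.
By inclusion–exclusion this is Σ_{j=0}^{9} (−1)^j C(9,j)·(9−j)!.
Computing: 362880 − 362880 + 181440 − 60480 + 15120 − 3024 + 504 − 72 + 9 − 1 = 133496.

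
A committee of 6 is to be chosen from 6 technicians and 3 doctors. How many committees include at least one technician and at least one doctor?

Unrestricted: C(9,6) = 84 ways to pick any 6 of the 9.
Selections missing a whole group: no technicians → C(3,6) = 0; no doctors → C(6,6) = 1.
Both groups omitted at once is impossible, so 84 − 1 = 83.

83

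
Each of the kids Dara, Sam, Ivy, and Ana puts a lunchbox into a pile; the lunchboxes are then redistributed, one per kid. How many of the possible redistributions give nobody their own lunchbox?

9

Count assignments avoiding every fixed point. For any j of the 4 kids fixed to their own lunchbox, the other 4−j can be arranged in (4−j)! ways.
By inclusion–exclusion this is Σ_{j=0}^{4} (−1)^j C(4,j)·(4−j)!.
Computing: 24 − 24 + 12 − 4 + 1 = 9.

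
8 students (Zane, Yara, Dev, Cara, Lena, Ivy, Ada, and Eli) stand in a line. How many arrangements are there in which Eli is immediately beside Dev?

Glue Eli and Dev into one block (2 internal orders), leaving 7 units to arrange in a row.
So the count is 2·(7)! = 10080.

10080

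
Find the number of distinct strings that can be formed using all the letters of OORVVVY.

OORVVVY has 7 letters with O appearing twice and V appearing 3 times.
The number of distinct arrangements is 7!/(3!·2!) = 5040/12 = 420.

420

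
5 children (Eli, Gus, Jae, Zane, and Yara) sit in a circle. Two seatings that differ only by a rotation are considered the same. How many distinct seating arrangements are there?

24

Fix one person's seat to break rotational symmetry; the remaining 4 people can be arranged in (4)! = 24 ways.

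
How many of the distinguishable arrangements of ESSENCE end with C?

60

With the last slot taken by C, it remains to arrange the other 6 letters (ESSENE).
Those 6 letters have E appearing 3 times and S appearing twice, giving (6)!/(3!·2!) = 60.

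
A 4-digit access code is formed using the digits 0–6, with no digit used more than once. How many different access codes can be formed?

With no repetition, fill the 4 digits in order: 7 choices, then 6, down to 4.
7 × 6 × 5 × 4 = 840.

840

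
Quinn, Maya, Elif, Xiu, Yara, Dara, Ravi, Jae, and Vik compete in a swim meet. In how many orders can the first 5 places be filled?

15120

This is an ordered selection of 5 from 9: P(9,5).
That gives 9 × 8 × 7 × 6 × 5 = 15120.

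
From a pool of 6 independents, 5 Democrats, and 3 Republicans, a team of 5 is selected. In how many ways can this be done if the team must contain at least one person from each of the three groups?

1365

Total 5-person selections from all 14: C(14,5) = 2002.
Selections missing a whole group: no independents → C(8,5) = 56; no Democrats → C(9,5) = 126; no Republicans → C(11,5) = 462.
Add back selections omitting two groups (i.e. drawn from a single group): C(6,5) + C(5,5) + C(3,5) = 7.
By inclusion–exclusion: 2002 − 644 + 7 = 1365.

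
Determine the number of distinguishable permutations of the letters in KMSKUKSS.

KMSKUKSS has 8 letters with K appearing 3 times and S appearing 3 times.
So there are 8! / (3!·3!) = 1120 distinguishable arrangements.

1120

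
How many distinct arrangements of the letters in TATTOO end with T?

30

Fix T in the last position and arrange the remaining 5 letters.
Those 5 letters have O appearing twice and T appearing twice, giving (5)!/(2!·2!) = 30.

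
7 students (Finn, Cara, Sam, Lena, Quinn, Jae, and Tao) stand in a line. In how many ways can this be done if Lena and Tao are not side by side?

3600

Of the 7! = 5040 arrangements, those with Lena and Tao adjacent number 2 × 6! = 1440 (treat the pair as a block with 2 internal orders).
So 5040 − 1440 = 3600 arrangements keep them apart.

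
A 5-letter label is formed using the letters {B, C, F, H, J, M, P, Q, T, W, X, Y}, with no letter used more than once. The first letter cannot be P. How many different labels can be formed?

The first letter has 12−1 = 11 choices (anything except P).
The remaining 4 letters are filled from the other 11 symbols without repetition: 11 × 10 × 9 × 8 = 7920.
Total: 11 × 7920 = 87120.

87120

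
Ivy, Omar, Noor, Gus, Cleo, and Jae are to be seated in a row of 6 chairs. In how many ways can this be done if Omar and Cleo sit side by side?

Treat {Omar, Cleo} as a single unit. There are 5 units to order, and the pair itself can be ordered 2 ways.
That gives 2 × 5! = 2 × 120 = 240.

240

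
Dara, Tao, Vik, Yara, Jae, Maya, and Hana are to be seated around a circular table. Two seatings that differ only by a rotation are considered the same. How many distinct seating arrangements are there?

Fix one person's seat to break rotational symmetry; the remaining 6 people can be arranged in (6)! = 720 ways.

720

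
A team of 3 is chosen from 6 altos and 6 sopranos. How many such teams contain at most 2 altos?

200

Split by how many altos are chosen (0 through 2).
Sum: C(6,0)·C(6,3) + C(6,1)·C(6,2) + C(6,2)·C(6,1) = 20 + 90 + 90 = 200.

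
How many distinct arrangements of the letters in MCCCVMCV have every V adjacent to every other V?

105

Treat the 2 copies of V as a single block. The multiset to arrange is then {VV, C, C, C, C, M, M}, 7 items in all.
That gives (7)!/(4!·2!) = 105 arrangements.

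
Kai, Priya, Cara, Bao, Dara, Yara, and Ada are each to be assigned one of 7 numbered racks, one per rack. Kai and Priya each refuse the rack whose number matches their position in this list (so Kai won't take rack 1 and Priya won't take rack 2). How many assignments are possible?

Let Aᵢ (for i ∈ {1, 2}) be the placements that put person i in their forbidden rack. Any j of these fix j positions, leaving (7−j)! ways to fill the rest, and there are C(2,j) ways to pick which j.
By inclusion–exclusion, the number of valid placements is Σ_{j=0}^{2} (−1)^j C(2,j)·(7−j)!.
Computing: 5040 − 1440 + 120 = 3720.

3720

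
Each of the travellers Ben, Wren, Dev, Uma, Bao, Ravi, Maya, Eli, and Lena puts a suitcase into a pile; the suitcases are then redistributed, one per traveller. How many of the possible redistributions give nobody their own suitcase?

This is the derangement count D_9: permutations of 9 items with no fixed point.
By inclusion–exclusion this is Σ_{j=0}^{9} (−1)^j C(9,j)·(9−j)!.
Computing: 362880 − 362880 + 181440 − 60480 + 15120 − 3024 + 504 − 72 + 9 − 1 = 133496.

133496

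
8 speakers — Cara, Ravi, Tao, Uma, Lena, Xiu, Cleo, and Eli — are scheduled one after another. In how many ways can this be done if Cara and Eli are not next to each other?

There are 8! = 40320 arrangements in all. If Cara and Eli are adjacent, merging them into one block gives 2·(7)! = 10080 arrangements.
Complementary counting: 40320 − 10080 = 30240.

30240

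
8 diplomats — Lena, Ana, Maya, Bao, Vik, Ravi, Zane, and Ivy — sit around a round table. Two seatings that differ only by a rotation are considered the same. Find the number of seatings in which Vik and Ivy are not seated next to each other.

3600

All circular seatings of 8 people number (7)! = 5040.
Seatings with Vik beside Ivy: treat them as a block with 2 internal orders, giving 2 × (6)! = 1440.
Subtracting, 5040 − 1440 = 3600.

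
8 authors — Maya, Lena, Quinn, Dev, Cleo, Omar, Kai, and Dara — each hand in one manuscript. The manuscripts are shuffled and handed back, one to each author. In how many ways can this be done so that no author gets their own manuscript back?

14833

Let Aᵢ be the assignments in which author i gets their own manuscript. We want the size of the complement of A₁∪…∪A_8.
By inclusion–exclusion this is Σ_{j=0}^{8} (−1)^j C(8,j)·(8−j)!.
Computing: 40320 − 40320 + 20160 − 6720 + 1680 − 336 + 56 − 8 + 1 = 14833.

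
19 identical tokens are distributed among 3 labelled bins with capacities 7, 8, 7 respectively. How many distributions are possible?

Ignoring the caps, the number of non-negative solutions to x_1+…+x_3 = 19 is C(21,2) = 210.
Subtract solutions that violate a single cap (substitute x_i' = x_i − (cap_i+1)): x_1 ≥ 8 gives C(13,2) = 78; x_2 ≥ 9 gives C(12,2) = 66; x_3 ≥ 8 gives C(13,2) = 78. Together 222.
Add back pairs where two caps are both exceeded: 6 + 10 + 6 = 22.
By inclusion–exclusion the count is 210 − 222 + 22 = 10.

10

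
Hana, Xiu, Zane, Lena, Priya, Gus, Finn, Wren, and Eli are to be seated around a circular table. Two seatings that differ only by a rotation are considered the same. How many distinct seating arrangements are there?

40320

Fix one person's seat to break rotational symmetry; the remaining 8 people can be arranged in (8)! = 40320 ways.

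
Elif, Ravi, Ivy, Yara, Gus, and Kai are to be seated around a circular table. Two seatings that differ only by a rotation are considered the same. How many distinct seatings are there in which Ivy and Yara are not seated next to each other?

Without the restriction there are (5)! = 120 seatings.
Seatings with Ivy beside Yara: treat them as a block with 2 internal orders, giving 2 × (4)! = 48.
Subtracting, 120 − 48 = 72.

72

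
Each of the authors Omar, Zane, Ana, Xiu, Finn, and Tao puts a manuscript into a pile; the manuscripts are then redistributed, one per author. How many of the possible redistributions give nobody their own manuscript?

Let Aᵢ be the assignments in which author i gets their own manuscript. We want the size of the complement of A₁∪…∪A_6.
By inclusion–exclusion this is Σ_{j=0}^{6} (−1)^j C(6,j)·(6−j)!.
Computing: 720 − 720 + 360 − 120 + 30 − 6 + 1 = 265.

265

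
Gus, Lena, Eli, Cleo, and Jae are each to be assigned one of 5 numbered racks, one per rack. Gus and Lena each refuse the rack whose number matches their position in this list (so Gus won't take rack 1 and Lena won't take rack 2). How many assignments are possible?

78

Let Aᵢ (for i ∈ {1, 2}) be the placements that put person i in their forbidden rack. Any j of these fix j positions, leaving (5−j)! ways to fill the rest, and there are C(2,j) ways to pick which j.
By inclusion–exclusion, the number of valid placements is Σ_{j=0}^{2} (−1)^j C(2,j)·(5−j)!.
Computing: 120 − 48 + 6 = 78.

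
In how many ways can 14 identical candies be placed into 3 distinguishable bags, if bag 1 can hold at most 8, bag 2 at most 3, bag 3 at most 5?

6

By stars and bars, unrestricted non-negative solutions to x_1+…+x_3 = 14 number C(14+2,2) = 120.
Subtract solutions that violate a single cap (substitute x_i' = x_i − (cap_i+1)): x_1 ≥ 9 gives C(7,2) = 21; x_2 ≥ 4 gives C(12,2) = 66; x_3 ≥ 6 gives C(10,2) = 45. Together 132.
Add back pairs where two caps are both exceeded: 3 + 0 + 15 = 18.
By inclusion–exclusion the count is 120 − 132 + 18 = 6.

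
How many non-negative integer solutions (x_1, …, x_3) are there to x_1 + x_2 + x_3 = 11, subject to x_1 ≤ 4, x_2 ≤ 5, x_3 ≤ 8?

Without the upper bounds there are C(13,2) = 78 ways to split 11 among 3 variables.
Subtract solutions that violate a single cap (substitute x_i' = x_i − (cap_i+1)): x_1 ≥ 5 gives C(8,2) = 28; x_2 ≥ 6 gives C(7,2) = 21; x_3 ≥ 9 gives C(4,2) = 6. Together 55.
Add back pairs where two caps are both exceeded: 1 + 0 + 0 = 1.
By inclusion–exclusion the count is 78 − 55 + 1 = 24.

24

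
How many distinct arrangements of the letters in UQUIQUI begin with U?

90

Fix U in the first position and arrange the remaining 6 letters.
Those 6 letters have I appearing twice, Q appearing twice, and U appearing twice, giving (6)!/(2!·2!·2!) = 90.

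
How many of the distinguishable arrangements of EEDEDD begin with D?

With the first slot taken by D, it remains to arrange the other 5 letters (EEEDD).
Those 5 letters have D appearing twice and E appearing 3 times, giving (5)!/(3!·2!) = 10.

10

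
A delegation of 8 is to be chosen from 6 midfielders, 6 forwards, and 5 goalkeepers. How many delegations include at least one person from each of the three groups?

23485

With no constraint there are C(17,8) = 24310 possible selections.
Selections missing a whole group: no midfielders → C(11,8) = 165; no forwards → C(11,8) = 165; no goalkeepers → C(12,8) = 495.
Add back selections omitting two groups (i.e. drawn from a single group): C(6,8) + C(6,8) + C(5,8) = 0.
By inclusion–exclusion: 24310 − 825 + 0 = 23485.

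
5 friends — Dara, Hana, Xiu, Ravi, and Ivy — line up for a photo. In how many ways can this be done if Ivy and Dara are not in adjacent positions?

72

Of the 5! = 120 arrangements, those with Ivy and Dara adjacent number 2 × 4! = 48 (treat the pair as a block with 2 internal orders).
So 120 − 48 = 72 arrangements keep them apart.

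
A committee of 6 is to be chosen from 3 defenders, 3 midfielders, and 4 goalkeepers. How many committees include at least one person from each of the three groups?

Unrestricted: C(10,6) = 210 ways to pick any 6 of the 10.
Subtract selections that omit an entire group: no defenders → C(7,6) = 7; no midfielders → C(7,6) = 7; no goalkeepers → C(6,6) = 1.
Add back selections omitting two groups (i.e. drawn from a single group): C(3,6) + C(3,6) + C(4,6) = 0.
By inclusion–exclusion: 210 − 15 + 0 = 195.

195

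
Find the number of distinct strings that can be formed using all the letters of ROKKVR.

180

Letter multiplicities in ROKKVR: K×2, O×1, R×2, V×1.
The number of distinct arrangements is 6!/(2!·2!) = 720/4 = 180.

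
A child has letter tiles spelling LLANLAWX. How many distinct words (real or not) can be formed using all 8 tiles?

3360

The 8 letters of LLANLAWX have repeats: A appearing twice and L appearing 3 times.
Dividing 8! = 40320 by 3!·2! = 12 for the repeated letters gives 3360.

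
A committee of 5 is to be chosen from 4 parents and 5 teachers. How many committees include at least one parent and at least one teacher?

125

Total 5-person selections from all 9: C(9,5) = 126.
Subtract selections that omit an entire group: no parents → C(5,5) = 1; no teachers → C(4,5) = 0.
Both groups omitted at once is impossible, so 126 − 1 = 125.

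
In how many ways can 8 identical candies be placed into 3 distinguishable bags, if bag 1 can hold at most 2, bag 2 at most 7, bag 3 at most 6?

Ignoring the caps, the number of non-negative solutions to x_1+…+x_3 = 8 is C(10,2) = 45.
Subtract solutions that violate a single cap (substitute x_i' = x_i − (cap_i+1)): x_1 ≥ 3 gives C(7,2) = 21; x_2 ≥ 8 gives C(2,2) = 1; x_3 ≥ 7 gives C(3,2) = 3. Together 25.
No two caps can be exceeded simultaneously, so the pair terms are all 0.
By inclusion–exclusion the count is 45 − 25 + 0 = 20.

20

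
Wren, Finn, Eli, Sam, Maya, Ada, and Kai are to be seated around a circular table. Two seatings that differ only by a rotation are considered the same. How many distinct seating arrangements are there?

720

Around a circle, 7 distinct people have 7!/7 = (6)! = 720 rotationally distinct seatings.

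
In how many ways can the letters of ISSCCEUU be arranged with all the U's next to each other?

1260

Treat the 2 copies of U as a single block. The multiset to arrange is then {UU, C, C, E, I, S, S}, 7 items in all.
That gives (7)!/(2!·2!) = 1260 arrangements.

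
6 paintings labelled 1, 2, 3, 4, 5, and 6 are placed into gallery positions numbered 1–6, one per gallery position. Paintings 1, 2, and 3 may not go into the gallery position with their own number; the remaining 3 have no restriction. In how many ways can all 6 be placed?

Let Aᵢ (for i ∈ {1, 2, 3}) be the placements that put painting i in its forbidden gallery position. Any j of these fix j positions, leaving (6−j)! ways to fill the rest, and there are C(3,j) ways to pick which j.
By inclusion–exclusion, the number of valid placements is Σ_{j=0}^{3} (−1)^j C(3,j)·(6−j)!.
Computing: 720 − 360 + 72 − 6 = 426.

426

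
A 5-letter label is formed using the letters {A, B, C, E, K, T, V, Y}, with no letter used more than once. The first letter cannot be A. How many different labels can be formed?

5880

The first letter has 8−1 = 7 choices (anything except A).
The remaining 4 letters are filled from the other 7 symbols without repetition: 7 × 6 × 5 × 4 = 840.
Total: 7 × 840 = 5880.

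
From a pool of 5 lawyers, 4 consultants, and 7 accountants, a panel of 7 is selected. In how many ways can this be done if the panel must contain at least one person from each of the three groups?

10283

Total 7-person selections from all 16: C(16,7) = 11440.
Selections missing a whole group: no lawyers → C(11,7) = 330; no consultants → C(12,7) = 792; no accountants → C(9,7) = 36.
Add back selections omitting two groups (i.e. drawn from a single group): C(5,7) + C(4,7) + C(7,7) = 1.
By inclusion–exclusion: 11440 − 1158 + 1 = 10283.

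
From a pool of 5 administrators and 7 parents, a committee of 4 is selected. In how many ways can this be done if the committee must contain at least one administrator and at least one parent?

Total 4-person selections from all 12: C(12,4) = 495.
Selections missing a whole group: no administrators → C(7,4) = 35; no parents → C(5,4) = 5.
Both groups omitted at once is impossible, so 495 − 40 = 455.

455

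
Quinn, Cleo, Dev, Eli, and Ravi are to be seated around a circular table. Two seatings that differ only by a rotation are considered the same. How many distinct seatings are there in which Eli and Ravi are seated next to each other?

Glue Eli and Ravi into a block (2 internal orders). Seating 4 units around a circle gives (3)! arrangements.
So 2 × (3)! = 2 × 6 = 12.

12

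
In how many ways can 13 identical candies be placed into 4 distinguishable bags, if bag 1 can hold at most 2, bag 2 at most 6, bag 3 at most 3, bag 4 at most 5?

19

By stars and bars, unrestricted non-negative solutions to x_1+…+x_4 = 13 number C(13+3,3) = 560.
Subtract solutions that violate a single cap (substitute x_i' = x_i − (cap_i+1)): x_1 ≥ 3 gives C(13,3) = 286; x_2 ≥ 7 gives C(9,3) = 84; x_3 ≥ 4 gives C(12,3) = 220; x_4 ≥ 6 gives C(10,3) = 120. Together 710.
Add back pairs where two caps are both exceeded: 20 + 84 + 35 + 10 + 1 + 20 = 170.
Subtract triples: 0 + 0 + 1 + 0 = 1.
By inclusion–exclusion the count is 560 − 710 + 170 − 1 = 19.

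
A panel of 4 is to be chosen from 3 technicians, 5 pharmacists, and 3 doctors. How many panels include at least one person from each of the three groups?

Total 4-person selections from all 11: C(11,4) = 330.
Subtract selections that omit an entire group: no technicians → C(8,4) = 70; no pharmacists → C(6,4) = 15; no doctors → C(8,4) = 70.
Add back selections omitting two groups (i.e. drawn from a single group): C(3,4) + C(5,4) + C(3,4) = 5.
By inclusion–exclusion: 330 − 155 + 5 = 180.

180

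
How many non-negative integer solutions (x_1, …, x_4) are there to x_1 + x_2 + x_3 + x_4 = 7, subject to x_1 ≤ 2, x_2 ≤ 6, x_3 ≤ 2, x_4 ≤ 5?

By stars and bars, unrestricted non-negative solutions to x_1+…+x_4 = 7 number C(7+3,3) = 120.
Subtract solutions that violate a single cap (substitute x_i' = x_i − (cap_i+1)): x_1 ≥ 3 gives C(7,3) = 35; x_2 ≥ 7 gives C(3,3) = 1; x_3 ≥ 3 gives C(7,3) = 35; x_4 ≥ 6 gives C(4,3) = 4. Together 75.
Add back pairs where two caps are both exceeded: 0 + 4 + 0 + 0 + 0 + 0 = 4.
By inclusion–exclusion the count is 120 − 75 + 4 = 49.

49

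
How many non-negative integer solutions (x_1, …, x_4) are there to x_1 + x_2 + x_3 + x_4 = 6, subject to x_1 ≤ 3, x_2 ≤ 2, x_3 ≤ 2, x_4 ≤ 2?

17

Without the upper bounds there are C(9,3) = 84 ways to split 6 among 4 variables.
Subtract solutions that violate a single cap (substitute x_i' = x_i − (cap_i+1)): x_1 ≥ 4 gives C(5,3) = 10; x_2 ≥ 3 gives C(6,3) = 20; x_3 ≥ 3 gives C(6,3) = 20; x_4 ≥ 3 gives C(6,3) = 20. Together 70.
Add back pairs where two caps are both exceeded: 0 + 0 + 0 + 1 + 1 + 1 = 3.
By inclusion–exclusion the count is 84 − 70 + 3 = 17.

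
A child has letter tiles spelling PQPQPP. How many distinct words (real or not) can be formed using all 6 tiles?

15

The 6 letters of PQPQPP have repeats: P appearing 4 times and Q appearing twice.
Dividing 6! = 720 by 4!·2! = 48 for the repeated letters gives 15.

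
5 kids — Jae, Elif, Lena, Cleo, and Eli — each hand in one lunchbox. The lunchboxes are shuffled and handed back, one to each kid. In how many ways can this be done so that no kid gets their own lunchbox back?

Let Aᵢ be the assignments in which kid i gets their own lunchbox. We want the size of the complement of A₁∪…∪A_5.
By inclusion–exclusion this is Σ_{j=0}^{5} (−1)^j C(5,j)·(5−j)!.
Computing: 120 − 120 + 60 − 20 + 5 − 1 = 44.

44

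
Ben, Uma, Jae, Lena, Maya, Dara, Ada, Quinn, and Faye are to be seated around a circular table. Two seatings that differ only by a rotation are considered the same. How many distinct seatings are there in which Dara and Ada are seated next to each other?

10080

Treat {Dara, Ada} as one unit (2 internal orders) and seat the resulting 8 units around the table: (7)! circular arrangements.
So 2 × (7)! = 2 × 5040 = 10080.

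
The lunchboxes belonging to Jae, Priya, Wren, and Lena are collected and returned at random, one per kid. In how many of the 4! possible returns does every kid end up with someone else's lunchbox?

9

Count assignments avoiding every fixed point. For any j of the 4 kids fixed to their own lunchbox, the other 4−j can be arranged in (4−j)! ways.
By inclusion–exclusion this is Σ_{j=0}^{4} (−1)^j C(4,j)·(4−j)!.
Computing: 24 − 24 + 12 − 4 + 1 = 9.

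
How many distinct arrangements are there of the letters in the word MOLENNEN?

3360

MOLENNEN has 8 letters with E appearing twice and N appearing 3 times.
Dividing 8! = 40320 by 3!·2! = 12 for the repeated letters gives 3360.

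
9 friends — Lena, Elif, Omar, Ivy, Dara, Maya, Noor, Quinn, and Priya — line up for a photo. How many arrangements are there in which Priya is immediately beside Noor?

80640

Treat {Priya, Noor} as a single unit. There are 8 units to order, and the pair itself can be ordered 2 ways.
So the count is 2·(8)! = 80640.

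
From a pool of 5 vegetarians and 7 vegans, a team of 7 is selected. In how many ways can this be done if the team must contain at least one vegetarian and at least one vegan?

Unrestricted: C(12,7) = 792 ways to pick any 7 of the 12.
Subtract selections that omit an entire group: no vegetarians → C(7,7) = 1; no vegans → C(5,7) = 0.
Both groups omitted at once is impossible, so 792 − 1 = 791.

791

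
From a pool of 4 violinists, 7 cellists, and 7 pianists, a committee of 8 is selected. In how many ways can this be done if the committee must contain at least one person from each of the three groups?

40425

Unrestricted: C(18,8) = 43758 ways to pick any 8 of the 18.
Subtract selections that omit an entire group: no violinists → C(14,8) = 3003; no cellists → C(11,8) = 165; no pianists → C(11,8) = 165.
Add back selections omitting two groups (i.e. drawn from a single group): C(4,8) + C(7,8) + C(7,8) = 0.
By inclusion–exclusion: 43758 − 3333 + 0 = 40425.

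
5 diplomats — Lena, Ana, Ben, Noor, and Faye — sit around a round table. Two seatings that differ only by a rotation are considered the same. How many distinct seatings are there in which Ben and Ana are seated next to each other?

12

Treat {Ben, Ana} as one unit (2 internal orders) and seat the resulting 4 units around the table: (3)! circular arrangements.
So 2 × (3)! = 2 × 6 = 12.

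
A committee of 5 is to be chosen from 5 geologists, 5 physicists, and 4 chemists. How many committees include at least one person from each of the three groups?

1500

With no constraint there are C(14,5) = 2002 possible selections.
Subtract selections that omit an entire group: no geologists → C(9,5) = 126; no physicists → C(9,5) = 126; no chemists → C(10,5) = 252.
Add back selections omitting two groups (i.e. drawn from a single group): C(5,5) + C(5,5) + C(4,5) = 2.
By inclusion–exclusion: 2002 − 504 + 2 = 1500.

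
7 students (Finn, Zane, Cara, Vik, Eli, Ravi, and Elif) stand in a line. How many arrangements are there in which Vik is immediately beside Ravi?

Place the 5 others and the Vik-Ravi pair as 6 objects in a line; the pair has 2 internal arrangements.
That gives 2 × 6! = 2 × 720 = 1440.

1440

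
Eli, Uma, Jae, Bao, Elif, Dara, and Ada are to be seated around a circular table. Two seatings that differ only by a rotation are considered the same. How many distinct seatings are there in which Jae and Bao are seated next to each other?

240

Treat {Jae, Bao} as one unit (2 internal orders) and seat the resulting 6 units around the table: (5)! circular arrangements.
So 2 × (5)! = 2 × 120 = 240.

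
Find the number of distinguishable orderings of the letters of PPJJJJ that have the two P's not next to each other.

10

There are 6!/(4!·2!) = 15 arrangements of PPJJJJ in total.
Arrangements with the P's together: treat PP as one letter, giving (5)!/(4!) = 5.
Hence 15 − 5 = 10.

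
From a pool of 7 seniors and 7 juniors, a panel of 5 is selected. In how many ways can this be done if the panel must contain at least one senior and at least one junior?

1960

Unrestricted: C(14,5) = 2002 ways to pick any 5 of the 14.
Subtract selections that omit an entire group: no seniors → C(7,5) = 21; no juniors → C(7,5) = 21.
Both groups omitted at once is impossible, so 2002 − 42 = 1960.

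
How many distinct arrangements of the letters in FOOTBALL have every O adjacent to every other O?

2520

Treat the 2 copies of O as a single block. The multiset to arrange is then {OO, A, B, F, L, L, T}, 7 items in all.
That gives (7)!/(2!) = 2520 arrangements.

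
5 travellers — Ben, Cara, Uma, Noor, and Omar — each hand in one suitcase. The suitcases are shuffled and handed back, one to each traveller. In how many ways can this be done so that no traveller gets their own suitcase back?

Count assignments avoiding every fixed point. For any j of the 5 travellers fixed to their own suitcase, the other 5−j can be arranged in (5−j)! ways.
By inclusion–exclusion this is Σ_{j=0}^{5} (−1)^j C(5,j)·(5−j)!.
Computing: 120 − 120 + 60 − 20 + 5 − 1 = 44.

44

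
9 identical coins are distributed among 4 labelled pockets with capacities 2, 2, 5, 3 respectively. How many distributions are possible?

18

Ignoring the caps, the number of non-negative solutions to x_1+…+x_4 = 9 is C(12,3) = 220.
Subtract solutions that violate a single cap (substitute x_i' = x_i − (cap_i+1)): x_1 ≥ 3 gives C(9,3) = 84; x_2 ≥ 3 gives C(9,3) = 84; x_3 ≥ 6 gives C(6,3) = 20; x_4 ≥ 4 gives C(8,3) = 56. Together 244.
Add back pairs where two caps are both exceeded: 20 + 1 + 10 + 1 + 10 + 0 = 42.
By inclusion–exclusion the count is 220 − 244 + 42 = 18.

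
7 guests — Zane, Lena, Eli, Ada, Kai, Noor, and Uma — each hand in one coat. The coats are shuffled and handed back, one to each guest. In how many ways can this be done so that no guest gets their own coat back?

1854

This is the derangement count D_7: permutations of 7 items with no fixed point.
By inclusion–exclusion this is Σ_{j=0}^{7} (−1)^j C(7,j)·(7−j)!.
Computing: 5040 − 5040 + 2520 − 840 + 210 − 42 + 7 − 1 = 1854.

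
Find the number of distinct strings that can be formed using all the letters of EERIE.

EERIE has 5 letters with E appearing 3 times.
Dividing 5! = 120 by 3! = 6 for the repeated letters gives 20.

20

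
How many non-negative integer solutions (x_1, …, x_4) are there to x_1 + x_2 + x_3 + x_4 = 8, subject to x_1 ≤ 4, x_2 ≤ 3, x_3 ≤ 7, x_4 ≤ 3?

Ignoring the caps, the number of non-negative solutions to x_1+…+x_4 = 8 is C(11,3) = 165.
Subtract solutions that violate a single cap (substitute x_i' = x_i − (cap_i+1)): x_1 ≥ 5 gives C(6,3) = 20; x_2 ≥ 4 gives C(7,3) = 35; x_3 ≥ 8 gives C(3,3) = 1; x_4 ≥ 4 gives C(7,3) = 35. Together 91.
Add back pairs where two caps are both exceeded: 0 + 0 + 0 + 0 + 1 + 0 = 1.
By inclusion–exclusion the count is 165 − 91 + 1 = 75.

75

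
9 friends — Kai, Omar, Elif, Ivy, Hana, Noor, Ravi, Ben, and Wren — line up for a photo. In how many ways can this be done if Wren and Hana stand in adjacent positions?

Place the 7 others and the Wren-Hana pair as 8 objects in a line; the pair has 2 internal arrangements.
So the count is 2·(8)! = 80640.

80640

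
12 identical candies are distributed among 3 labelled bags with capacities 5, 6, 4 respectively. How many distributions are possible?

10

Without the upper bounds there are C(14,2) = 91 ways to split 12 among 3 bags.
Subtract solutions that violate a single cap (substitute x_i' = x_i − (cap_i+1)): x_1 ≥ 6 gives C(8,2) = 28; x_2 ≥ 7 gives C(7,2) = 21; x_3 ≥ 5 gives C(9,2) = 36. Together 85.
Add back pairs where two caps are both exceeded: 0 + 3 + 1 = 4.
By inclusion–exclusion the count is 91 − 85 + 4 = 10.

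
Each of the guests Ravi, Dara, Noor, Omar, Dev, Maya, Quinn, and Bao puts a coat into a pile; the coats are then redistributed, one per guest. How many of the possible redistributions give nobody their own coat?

14833

Let Aᵢ be the assignments in which guest i gets their own coat. We want the size of the complement of A₁∪…∪A_8.
By inclusion–exclusion this is Σ_{j=0}^{8} (−1)^j C(8,j)·(8−j)!.
Computing: 40320 − 40320 + 20160 − 6720 + 1680 − 336 + 56 − 8 + 1 = 14833.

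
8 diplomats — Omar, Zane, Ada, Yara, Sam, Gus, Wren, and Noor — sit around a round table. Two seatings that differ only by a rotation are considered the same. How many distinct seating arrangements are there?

Around a circle, 8 distinct people have 8!/8 = (7)! = 5040 rotationally distinct seatings.

5040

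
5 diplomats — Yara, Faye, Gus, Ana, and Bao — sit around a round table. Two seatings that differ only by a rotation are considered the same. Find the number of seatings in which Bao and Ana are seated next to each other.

12

Glue Bao and Ana into a block (2 internal orders). Seating 4 units around a circle gives (3)! arrangements.
So 2 × (3)! = 2 × 6 = 12.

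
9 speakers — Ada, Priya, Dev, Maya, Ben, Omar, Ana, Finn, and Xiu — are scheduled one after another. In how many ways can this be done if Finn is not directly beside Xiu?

There are 9! = 362880 arrangements in all. If Finn and Xiu are adjacent, merging them into one block gives 2·(8)! = 80640 arrangements.
Complementary counting: 362880 − 80640 = 282240.

282240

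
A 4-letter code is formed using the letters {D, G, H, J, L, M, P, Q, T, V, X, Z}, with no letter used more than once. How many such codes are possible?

Choose and order 4 of the 12 symbols: the first letter has 12 options, the next 11, then 10, 9.
That product is 12 × 11 × 10 × 9 = 11880.

11880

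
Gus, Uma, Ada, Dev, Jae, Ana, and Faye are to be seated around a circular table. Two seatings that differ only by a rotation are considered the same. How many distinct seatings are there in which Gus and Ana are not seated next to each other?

All circular seatings of 7 people number (6)! = 720.
Seatings with Gus beside Ana: treat them as a block with 2 internal orders, giving 2 × (5)! = 240.
Subtracting, 720 − 240 = 480.

480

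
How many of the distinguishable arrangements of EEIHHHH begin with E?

With the first slot taken by E, it remains to arrange the other 6 letters (EIHHHH).
Those 6 letters have H appearing 4 times, giving (6)!/(4!) = 30.

30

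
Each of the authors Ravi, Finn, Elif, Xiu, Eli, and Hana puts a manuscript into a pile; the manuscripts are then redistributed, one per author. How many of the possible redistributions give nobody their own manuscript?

Count assignments avoiding every fixed point. For any j of the 6 authors fixed to their own manuscript, the other 6−j can be arranged in (6−j)! ways.
By inclusion–exclusion this is Σ_{j=0}^{6} (−1)^j C(6,j)·(6−j)!.
Computing: 720 − 720 + 360 − 120 + 30 − 6 + 1 = 265.

265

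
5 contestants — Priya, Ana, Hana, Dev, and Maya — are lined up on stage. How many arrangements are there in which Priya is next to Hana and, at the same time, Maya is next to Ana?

24

Treat {Priya,Hana} as one block (2 orders) and {Maya,Ana} as another (2 orders).
That leaves 3 units to arrange: 2 × 2 × 3! = 4 × 6 = 24.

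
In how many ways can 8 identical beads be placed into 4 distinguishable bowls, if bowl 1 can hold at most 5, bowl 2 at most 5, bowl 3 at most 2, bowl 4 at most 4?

70

Ignoring the caps, the number of non-negative solutions to x_1+…+x_4 = 8 is C(11,3) = 165.
Subtract solutions that violate a single cap (substitute x_i' = x_i − (cap_i+1)): x_1 ≥ 6 gives C(5,3) = 10; x_2 ≥ 6 gives C(5,3) = 10; x_3 ≥ 3 gives C(8,3) = 56; x_4 ≥ 5 gives C(6,3) = 20. Together 96.
Add back pairs where two caps are both exceeded: 0 + 0 + 0 + 0 + 0 + 1 = 1.
By inclusion–exclusion the count is 165 − 96 + 1 = 70.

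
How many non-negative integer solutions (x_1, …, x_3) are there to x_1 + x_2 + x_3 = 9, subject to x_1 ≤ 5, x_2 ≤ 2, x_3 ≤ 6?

12

Ignoring the caps, the number of non-negative solutions to x_1+…+x_3 = 9 is C(11,2) = 55.
Subtract solutions that violate a single cap (substitute x_i' = x_i − (cap_i+1)): x_1 ≥ 6 gives C(5,2) = 10; x_2 ≥ 3 gives C(8,2) = 28; x_3 ≥ 7 gives C(4,2) = 6. Together 44.
Add back pairs where two caps are both exceeded: 1 + 0 + 0 = 1.
By inclusion–exclusion the count is 55 − 44 + 1 = 12.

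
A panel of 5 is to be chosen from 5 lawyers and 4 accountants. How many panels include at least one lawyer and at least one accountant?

125

Total 5-person selections from all 9: C(9,5) = 126.
Subtract selections that omit an entire group: no lawyers → C(4,5) = 0; no accountants → C(5,5) = 1.
Both groups omitted at once is impossible, so 126 − 1 = 125.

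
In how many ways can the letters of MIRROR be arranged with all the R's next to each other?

24

Treat the 3 copies of R as a single block. The multiset to arrange is then {RRR, I, M, O}, 4 items in all.
All 4 items are distinct, so there are (4)! = 24 arrangements.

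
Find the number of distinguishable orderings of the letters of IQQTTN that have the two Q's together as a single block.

Treat the 2 copies of Q as a single block. The multiset to arrange is then {QQ, I, N, T, T}, 5 items in all.
That gives (5)!/(2!) = 60 arrangements.

60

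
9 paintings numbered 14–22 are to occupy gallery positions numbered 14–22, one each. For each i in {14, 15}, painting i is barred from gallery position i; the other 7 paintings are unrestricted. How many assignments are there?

287280

Let Aᵢ (for i ∈ {14, 15}) be the placements that put painting i in its forbidden gallery position. Any j of these fix j positions, leaving (9−j)! ways to fill the rest, and there are C(2,j) ways to pick which j.
By inclusion–exclusion, the number of valid placements is Σ_{j=0}^{2} (−1)^j C(2,j)·(9−j)!.
Computing: 362880 − 80640 + 5040 = 287280.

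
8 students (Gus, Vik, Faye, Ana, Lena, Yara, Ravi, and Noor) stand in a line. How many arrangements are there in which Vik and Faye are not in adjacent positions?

There are 8! = 40320 arrangements in all. If Vik and Faye are adjacent, merging them into one block gives 2·(7)! = 10080 arrangements.
So 40320 − 10080 = 30240 arrangements keep them apart.

30240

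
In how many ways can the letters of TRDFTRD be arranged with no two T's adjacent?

450

There are 7!/(2!·2!·2!) = 630 arrangements of TRDFTRD in total.
If the two T's are adjacent, glue them into one block, leaving 6 items to arrange: (6)!/(2!·2!) = 180 ways.
Subtracting, 630 − 180 = 450 arrangements keep the T's apart.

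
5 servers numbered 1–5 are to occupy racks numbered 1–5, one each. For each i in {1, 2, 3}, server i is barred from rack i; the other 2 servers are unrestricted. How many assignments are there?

64

Let Aᵢ (for i ∈ {1, 2, 3}) be the placements that put server i in its forbidden rack. Any j of these fix j positions, leaving (5−j)! ways to fill the rest, and there are C(3,j) ways to pick which j.
By inclusion–exclusion, the number of valid placements is Σ_{j=0}^{3} (−1)^j C(3,j)·(5−j)!.
Computing: 120 − 72 + 18 − 2 = 64.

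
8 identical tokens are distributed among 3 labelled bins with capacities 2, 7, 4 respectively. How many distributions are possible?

14

By stars and bars, unrestricted non-negative solutions to x_1+…+x_3 = 8 number C(8+2,2) = 45.
Subtract solutions that violate a single cap (substitute x_i' = x_i − (cap_i+1)): x_1 ≥ 3 gives C(7,2) = 21; x_2 ≥ 8 gives C(2,2) = 1; x_3 ≥ 5 gives C(5,2) = 10. Together 32.
Add back pairs where two caps are both exceeded: 0 + 1 + 0 = 1.
By inclusion–exclusion the count is 45 − 32 + 1 = 14.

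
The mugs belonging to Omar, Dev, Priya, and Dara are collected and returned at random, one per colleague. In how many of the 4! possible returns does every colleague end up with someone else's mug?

Let Aᵢ be the assignments in which colleague i gets their own mug. We want the size of the complement of A₁∪…∪A_4.
By inclusion–exclusion this is Σ_{j=0}^{4} (−1)^j C(4,j)·(4−j)!.
Computing: 24 − 24 + 12 − 4 + 1 = 9.

9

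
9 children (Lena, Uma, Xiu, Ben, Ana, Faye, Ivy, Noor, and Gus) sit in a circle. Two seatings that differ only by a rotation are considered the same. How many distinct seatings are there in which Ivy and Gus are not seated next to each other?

All circular seatings of 9 people number (8)! = 40320.
Those with Ivy next to Gus: fuse the pair into one unit and seat 8 units around a circle — 2·(7)! = 10080.
Subtracting, 40320 − 10080 = 30240.

30240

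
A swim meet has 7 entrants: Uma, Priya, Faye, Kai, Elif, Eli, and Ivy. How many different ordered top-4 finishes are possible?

This is an ordered selection of 4 from 7: P(7,4).
That gives 7 × 6 × 5 × 4 = 840.

840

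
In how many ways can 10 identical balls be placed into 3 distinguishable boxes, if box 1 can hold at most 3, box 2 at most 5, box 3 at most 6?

By stars and bars, unrestricted non-negative solutions to x_1+…+x_3 = 10 number C(10+2,2) = 66.
Subtract solutions that violate a single cap (substitute x_i' = x_i − (cap_i+1)): x_1 ≥ 4 gives C(8,2) = 28; x_2 ≥ 6 gives C(6,2) = 15; x_3 ≥ 7 gives C(5,2) = 10. Together 53.
Add back pairs where two caps are both exceeded: 1 + 0 + 0 = 1.
By inclusion–exclusion the count is 66 − 53 + 1 = 14.

14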